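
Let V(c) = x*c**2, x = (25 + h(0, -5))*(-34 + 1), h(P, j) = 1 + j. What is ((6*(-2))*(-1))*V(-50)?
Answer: -20790000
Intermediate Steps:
x = -693 (x = (25 + (1 - 5))*(-34 + 1) = (25 - 4)*(-33) = 21*(-33) = -693)
V(c) = -693*c**2
((6*(-2))*(-1))*V(-50) = ((6*(-2))*(-1))*(-693*(-50)**2) = (-12*(-1))*(-693*2500) = 12*(-1732500) = -20790000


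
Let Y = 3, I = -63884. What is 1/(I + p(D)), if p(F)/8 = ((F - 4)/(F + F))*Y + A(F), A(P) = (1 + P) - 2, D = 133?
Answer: -133/8354576 ≈ -1.5919e-5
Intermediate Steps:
A(P) = -1 + P
p(F) = -8 + 8*F + 12*(-4 + F)/F (p(F) = 8*(((F - 4)/(F + F))*3 + (-1 + F)) = 8*(((-4 + F)/((2*F)))*3 + (-1 + F)) = 8*(((-4 + F)*(1/(2*F)))*3 + (-1 + F)) = 8*(((-4 + F)/(2*F))*3 + (-1 + F)) = 8*(3*(-4 + F)/(2*F) + (-1 + F)) = 8*(-1 + F + 3*(-4 + F)/(2*F)) = -8 + 8*F + 12*(-4 + F)/F)
1/(I + p(D)) = 1/(-63884 + (4 - 48/133 + 8*133)) = 1/(-63884 + (4 - 48*1/133 + 1064)) = 1/(-63884 + (4 - 48/133 + 1064)) = 1/(-63884 + 141996/133) = 1/(-8354576/133) = -133/8354576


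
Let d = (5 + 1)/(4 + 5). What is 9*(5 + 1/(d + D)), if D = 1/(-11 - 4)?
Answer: 60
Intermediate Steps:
D = -1/15 (D = 1/(-15) = -1/15 ≈ -0.066667)
d = 2/3 (d = 6/9 = 6*(1/9) = 2/3 ≈ 0.66667)
9*(5 + 1/(d + D)) = 9*(5 + 1/(2/3 - 1/15)) = 9*(5 + 1/(3/5)) = 9*(5 + 5/3) = 9*(20/3) = 60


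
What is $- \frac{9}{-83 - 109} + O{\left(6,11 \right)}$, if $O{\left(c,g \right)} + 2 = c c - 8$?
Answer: $\frac{1667}{64} \approx 26.047$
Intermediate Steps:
$O{\left(c,g \right)} = -10 + c^{2}$ ($O{\left(c,g \right)} = -2 + \left(c c - 8\right) = -2 + \left(c^{2} - 8\right) = -2 + \left(-8 + c^{2}\right) = -10 + c^{2}$)
$- \frac{9}{-83 - 109} + O{\left(6,11 \right)} = - \frac{9}{-83 - 109} - \left(10 - 6^{2}\right) = - \frac{9}{-192} + \left(-10 + 36\right) = \left(-9\right) \left(- \frac{1}{192}\right) + 26 = \frac{3}{64} + 26 = \frac{1667}{64}$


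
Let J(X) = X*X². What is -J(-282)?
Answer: 22425768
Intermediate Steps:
J(X) = X³
-J(-282) = -1*(-282)³ = -1*(-22425768) = 22425768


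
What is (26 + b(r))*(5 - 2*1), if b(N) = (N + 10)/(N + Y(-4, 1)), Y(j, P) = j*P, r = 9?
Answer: 447/5 ≈ 89.400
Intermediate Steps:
Y(j, P) = P*j
b(N) = (10 + N)/(-4 + N) (b(N) = (N + 10)/(N + 1*(-4)) = (10 + N)/(N - 4) = (10 + N)/(-4 + N))
(26 + b(r))*(5 - 2*1) = (26 + (10 + 9)/(-4 + 9))*(5 - 2*1) = (26 + 19/5)*(5 - 2) = (26 + (⅕)*19)*3 = (26 + 19/5)*3 = (149/5)*3 = 447/5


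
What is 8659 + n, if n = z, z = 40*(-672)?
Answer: -18221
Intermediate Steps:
z = -26880
n = -26880
8659 + n = 8659 - 26880 = -18221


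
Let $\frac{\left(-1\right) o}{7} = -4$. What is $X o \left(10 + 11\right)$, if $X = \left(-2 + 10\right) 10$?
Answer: $47040$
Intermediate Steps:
$o = 28$ ($o = \left(-7\right) \left(-4\right) = 28$)
$X = 80$ ($X = 8 \cdot 10 = 80$)
$X o \left(10 + 11\right) = 80 \cdot 28 \left(10 + 11\right) = 80 \cdot 28 \cdot 21 = 80 \cdot 588 = 47040$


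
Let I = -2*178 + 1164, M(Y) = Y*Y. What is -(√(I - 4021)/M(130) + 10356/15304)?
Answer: -2589/3826 - 3*I*√357/16900 ≈ -0.67669 - 0.003354*I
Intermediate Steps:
M(Y) = Y²
I = 808 (I = -356 + 1164 = 808)
-(√(I - 4021)/M(130) + 10356/15304) = -(√(808 - 4021)/(130²) + 10356/15304) = -(√(-3213)/16900 + 10356*(1/15304)) = -((3*I*√357)*(1/16900) + 2589/3826) = -(3*I*√357/16900 + 2589/3826) = -(2589/3826 + 3*I*√357/16900) = -2589/3826 - 3*I*√357/16900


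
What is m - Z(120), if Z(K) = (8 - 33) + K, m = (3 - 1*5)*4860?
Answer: -9815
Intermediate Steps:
m = -9720 (m = (3 - 5)*4860 = -2*4860 = -9720)
Z(K) = -25 + K
m - Z(120) = -9720 - (-25 + 120) = -9720 - 1*95 = -9720 - 95 = -9815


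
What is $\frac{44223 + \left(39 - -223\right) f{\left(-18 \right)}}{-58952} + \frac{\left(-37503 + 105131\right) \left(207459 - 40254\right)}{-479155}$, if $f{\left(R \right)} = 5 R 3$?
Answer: $- \frac{133320233479869}{5649429112} \approx -23599.0$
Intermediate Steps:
$f{\left(R \right)} = 15 R$
$\frac{44223 + \left(39 - -223\right) f{\left(-18 \right)}}{-58952} + \frac{\left(-37503 + 105131\right) \left(207459 - 40254\right)}{-479155} = \frac{44223 + \left(39 - -223\right) 15 \left(-18\right)}{-58952} + \frac{\left(-37503 + 105131\right) \left(207459 - 40254\right)}{-479155} = \left(44223 + \left(39 + 223\right) \left(-270\right)\right) \left(- \frac{1}{58952}\right) + 67628 \cdot 167205 \left(- \frac{1}{479155}\right) = \left(44223 + 262 \left(-270\right)\right) \left(- \frac{1}{58952}\right) + 11307739740 \left(- \frac{1}{479155}\right) = \left(44223 - 70740\right) \left(- \frac{1}{58952}\right) - \frac{2261547948}{95831} = \left(-26517\right) \left(- \frac{1}{58952}\right) - \frac{2261547948}{95831} = \frac{26517}{58952} - \frac{2261547948}{95831} = - \frac{133320233479869}{5649429112}$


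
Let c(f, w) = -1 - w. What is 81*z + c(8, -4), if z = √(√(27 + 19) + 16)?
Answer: 3 + 81*√(16 + √46) ≈ 389.62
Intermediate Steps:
z = √(16 + √46) (z = √(√46 + 16) = √(16 + √46) ≈ 4.7731)
81*z + c(8, -4) = 81*√(16 + √46) + (-1 - 1*(-4)) = 81*√(16 + √46) + (-1 + 4) = 81*√(16 + √46) + 3 = 3 + 81*√(16 + √46)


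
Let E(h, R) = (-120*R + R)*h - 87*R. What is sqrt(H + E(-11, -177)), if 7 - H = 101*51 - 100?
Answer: I*sqrt(221338) ≈ 470.47*I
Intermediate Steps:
E(h, R) = -87*R - 119*R*h (E(h, R) = (-119*R)*h - 87*R = -119*R*h - 87*R = -87*R - 119*R*h)
H = -5044 (H = 7 - (101*51 - 100) = 7 - (5151 - 100) = 7 - 1*5051 = 7 - 5051 = -5044)
sqrt(H + E(-11, -177)) = sqrt(-5044 - 1*(-177)*(87 + 119*(-11))) = sqrt(-5044 - 1*(-177)*(87 - 1309)) = sqrt(-5044 - 1*(-177)*(-1222)) = sqrt(-5044 - 216294) = sqrt(-221338) = I*sqrt(221338)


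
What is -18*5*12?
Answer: -1080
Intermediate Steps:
-18*5*12 = -90*12 = -1080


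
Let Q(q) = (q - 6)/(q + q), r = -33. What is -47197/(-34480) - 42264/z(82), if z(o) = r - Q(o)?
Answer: 14953131451/11826640 ≈ 1264.4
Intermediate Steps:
Q(q) = (-6 + q)/(2*q) (Q(q) = (-6 + q)/((2*q)) = (-6 + q)*(1/(2*q)) = (-6 + q)/(2*q))
z(o) = -33 - (-6 + o)/(2*o)
-47197/(-34480) - 42264/z(82) = -47197/(-34480) - 42264/(-67/2 + 3/82) = -47197*(-1/34480) - 42264/(-67/2 + 3*(1/82)) = 47197/34480 - 42264/(-67/2 + 3/82) = 47197/34480 - 42264/(-1372/41) = 47197/34480 - 42264*(-41/1372) = 47197/34480 + 433206/343 = 14953131451/11826640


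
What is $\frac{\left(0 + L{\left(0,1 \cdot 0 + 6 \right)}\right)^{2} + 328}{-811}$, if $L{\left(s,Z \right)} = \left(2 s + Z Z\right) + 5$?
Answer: $- \frac{2009}{811} \approx -2.4772$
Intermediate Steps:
$L{\left(s,Z \right)} = 5 + Z^{2} + 2 s$ ($L{\left(s,Z \right)} = \left(2 s + Z^{2}\right) + 5 = \left(Z^{2} + 2 s\right) + 5 = 5 + Z^{2} + 2 s$)
$\frac{\left(0 + L{\left(0,1 \cdot 0 + 6 \right)}\right)^{2} + 328}{-811} = \frac{\left(0 + \left(5 + \left(1 \cdot 0 + 6\right)^{2} + 2 \cdot 0\right)\right)^{2} + 328}{-811} = \left(\left(0 + \left(5 + \left(0 + 6\right)^{2} + 0\right)\right)^{2} + 328\right) \left(- \frac{1}{811}\right) = \left(\left(0 + \left(5 + 6^{2} + 0\right)\right)^{2} + 328\right) \left(- \frac{1}{811}\right) = \left(\left(0 + \left(5 + 36 + 0\right)\right)^{2} + 328\right) \left(- \frac{1}{811}\right) = \left(\left(0 + 41\right)^{2} + 328\right) \left(- \frac{1}{811}\right) = \left(41^{2} + 328\right) \left(- \frac{1}{811}\right) = \left(1681 + 328\right) \left(- \frac{1}{811}\right) = 2009 \left(- \frac{1}{811}\right) = - \frac{2009}{811}$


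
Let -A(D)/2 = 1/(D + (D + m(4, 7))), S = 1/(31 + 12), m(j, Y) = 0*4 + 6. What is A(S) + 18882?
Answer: 2454617/130 ≈ 18882.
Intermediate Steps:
m(j, Y) = 6 (m(j, Y) = 0 + 6 = 6)
S = 1/43 ≈ 0.023256
A(D) = -2/(6 + 2*D) (A(D) = -2/(D + (D + 6)) = -2/(D + (6 + D)) = -2/(6 + 2*D))
A(S) + 18882 = -1/(3 + 1/43) + 18882 = -1/130/43 + 18882 = -1*43/130 + 18882 = -43/130 + 18882 = 2454617/130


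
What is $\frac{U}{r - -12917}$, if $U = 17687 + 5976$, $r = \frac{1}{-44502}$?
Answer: $\frac{1053050826}{574832333} \approx 1.8319$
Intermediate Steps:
$r = - \frac{1}{44502} \approx -2.2471 \cdot 10^{-5}$
$U = 23663$
$\frac{U}{r - -12917} = \frac{23663}{- \frac{1}{44502} - -12917} = \frac{23663}{- \frac{1}{44502} + 12917} = \frac{23663}{\frac{574832333}{44502}} = 23663 \cdot \frac{44502}{574832333} = \frac{1053050826}{574832333}$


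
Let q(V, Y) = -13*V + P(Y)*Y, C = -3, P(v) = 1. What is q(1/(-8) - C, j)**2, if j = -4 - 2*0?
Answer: 109561/64 ≈ 1711.9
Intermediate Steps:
j = -4 (j = -4 + 0 = -4)
q(V, Y) = Y - 13*V (q(V, Y) = -13*V + 1*Y = -13*V + Y = Y - 13*V)
q(1/(-8) - C, j)**2 = (-4 - 13*(1/(-8) - 1*(-3)))**2 = (-4 - 13*(-1/8 + 3))**2 = (-4 - 13*23/8)**2 = (-4 - 299/8)**2 = (-331/8)**2 = 109561/64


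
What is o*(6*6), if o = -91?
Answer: -3276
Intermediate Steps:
o*(6*6) = -546*6 = -91*36 = -3276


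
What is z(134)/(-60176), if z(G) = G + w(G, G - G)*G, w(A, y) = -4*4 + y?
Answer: 1005/30088 ≈ 0.033402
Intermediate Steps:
w(A, y) = -16 + y
z(G) = -15*G (z(G) = G + (-16 + (G - G))*G = G + (-16 + 0)*G = G - 16*G = -15*G)
z(134)/(-60176) = -15*134/(-60176) = -2010*(-1/60176) = 1005/30088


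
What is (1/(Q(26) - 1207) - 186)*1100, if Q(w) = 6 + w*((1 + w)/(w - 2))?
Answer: -958964600/4687 ≈ -2.0460e+5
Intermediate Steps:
Q(w) = 6 + w*(1 + w)/(-2 + w) (Q(w) = 6 + w*((1 + w)/(-2 + w)) = 6 + w*(1 + w)/(-2 + w))
(1/(Q(26) - 1207) - 186)*1100 = (1/((-12 + 26² + 7*26)/(-2 + 26) - 1207) - 186)*1100 = (1/((-12 + 676 + 182)/24 - 1207) - 186)*1100 = (1/((1/24)*846 - 1207) - 186)*1100 = (1/(141/4 - 1207) - 186)*1100 = (1/(-4687/4) - 186)*1100 = (-4/4687 - 186)*1100 = -871786/4687*1100 = -958964600/4687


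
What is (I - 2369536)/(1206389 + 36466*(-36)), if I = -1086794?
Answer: 3456330/106387 ≈ 32.488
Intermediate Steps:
(I - 2369536)/(1206389 + 36466*(-36)) = (-1086794 - 2369536)/(1206389 + 36466*(-36)) = -3456330/(1206389 - 1312776) = -3456330/(-106387) = -3456330*(-1/106387) = 3456330/106387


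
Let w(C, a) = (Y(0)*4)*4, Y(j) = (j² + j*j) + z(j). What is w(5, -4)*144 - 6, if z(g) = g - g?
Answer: -6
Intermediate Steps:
z(g) = 0
Y(j) = 2*j² (Y(j) = (j² + j*j) + 0 = (j² + j²) + 0 = 2*j² + 0 = 2*j²)
w(C, a) = 0 (w(C, a) = ((2*0²)*4)*4 = ((2*0)*4)*4 = (0*4)*4 = 0*4 = 0)
w(5, -4)*144 - 6 = 0*144 - 6 = 0 - 6 = -6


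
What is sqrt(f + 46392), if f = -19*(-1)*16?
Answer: 2*sqrt(11674) ≈ 216.09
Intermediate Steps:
f = 304 (f = 19*16 = 304)
sqrt(f + 46392) = sqrt(304 + 46392) = sqrt(46696) = 2*sqrt(11674)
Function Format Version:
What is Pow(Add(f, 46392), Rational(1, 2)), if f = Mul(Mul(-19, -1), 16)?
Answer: Mul(2, Pow(11674, Rational(1, 2))) ≈ 216.09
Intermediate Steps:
f = 304 (f = Mul(19, 16) = 304)
Pow(Add(f, 46392), Rational(1, 2)) = Pow(Add(304, 46392), Rational(1, 2)) = Pow(46696, Rational(1, 2)) = Mul(2, Pow(11674, Rational(1, 2)))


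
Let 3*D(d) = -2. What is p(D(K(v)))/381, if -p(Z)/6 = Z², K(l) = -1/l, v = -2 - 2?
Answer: -8/1143 ≈ -0.0069991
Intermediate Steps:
v = -4
D(d) = -⅔ (D(d) = (⅓)*(-2) = -⅔)
p(Z) = -6*Z²
p(D(K(v)))/381 = -6*(-⅔)²/381 = -6*4/9*(1/381) = -8/3*1/381 = -8/1143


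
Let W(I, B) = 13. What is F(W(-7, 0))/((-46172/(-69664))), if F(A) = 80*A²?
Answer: 33637760/1649 ≈ 20399.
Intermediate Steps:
F(W(-7, 0))/((-46172/(-69664))) = (80*13²)/((-46172/(-69664))) = (80*169)/((-46172*(-1/69664))) = 13520/(1649/2488) = 13520*(2488/1649) = 33637760/1649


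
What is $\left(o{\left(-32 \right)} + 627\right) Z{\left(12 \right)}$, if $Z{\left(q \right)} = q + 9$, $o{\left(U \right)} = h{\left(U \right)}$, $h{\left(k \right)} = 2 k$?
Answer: $11823$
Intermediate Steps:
$o{\left(U \right)} = 2 U$
$Z{\left(q \right)} = 9 + q$
$\left(o{\left(-32 \right)} + 627\right) Z{\left(12 \right)} = \left(2 \left(-32\right) + 627\right) \left(9 + 12\right) = \left(-64 + 627\right) 21 = 563 \cdot 21 = 11823$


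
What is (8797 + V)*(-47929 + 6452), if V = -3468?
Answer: -221030933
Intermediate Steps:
(8797 + V)*(-47929 + 6452) = (8797 - 3468)*(-47929 + 6452) = 5329*(-41477) = -221030933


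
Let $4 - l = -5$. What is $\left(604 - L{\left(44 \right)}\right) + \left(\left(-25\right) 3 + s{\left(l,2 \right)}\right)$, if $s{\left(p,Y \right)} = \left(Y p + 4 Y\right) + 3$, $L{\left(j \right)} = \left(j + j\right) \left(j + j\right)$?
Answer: $-7186$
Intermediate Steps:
$l = 9$ ($l = 4 - -5 = 4 + 5 = 9$)
$L{\left(j \right)} = 4 j^{2}$ ($L{\left(j \right)} = 2 j 2 j = 4 j^{2}$)
$s{\left(p,Y \right)} = 3 + 4 Y + Y p$ ($s{\left(p,Y \right)} = \left(4 Y + Y p\right) + 3 = 3 + 4 Y + Y p$)
$\left(604 - L{\left(44 \right)}\right) + \left(\left(-25\right) 3 + s{\left(l,2 \right)}\right) = \left(604 - 4 \cdot 44^{2}\right) + \left(\left(-25\right) 3 + \left(3 + 4 \cdot 2 + 2 \cdot 9\right)\right) = \left(604 - 4 \cdot 1936\right) + \left(-75 + \left(3 + 8 + 18\right)\right) = \left(604 - 7744\right) + \left(-75 + 29\right) = \left(604 - 7744\right) - 46 = -7140 - 46 = -7186$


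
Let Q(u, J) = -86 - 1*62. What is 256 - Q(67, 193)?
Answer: 404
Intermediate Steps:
Q(u, J) = -148 (Q(u, J) = -86 - 62 = -148)
256 - Q(67, 193) = 256 - 1*(-148) = 256 + 148 = 404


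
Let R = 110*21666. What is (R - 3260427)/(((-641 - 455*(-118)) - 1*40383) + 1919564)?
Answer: -877167/1932230 ≈ -0.45397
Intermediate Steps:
R = 2383260
(R - 3260427)/(((-641 - 455*(-118)) - 1*40383) + 1919564) = (2383260 - 3260427)/(((-641 - 455*(-118)) - 1*40383) + 1919564) = -877167/(((-641 + 53690) - 40383) + 1919564) = -877167/((53049 - 40383) + 1919564) = -877167/(12666 + 1919564) = -877167/1932230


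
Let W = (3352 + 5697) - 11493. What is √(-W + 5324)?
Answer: 2*√1942 ≈ 88.136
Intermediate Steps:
W = -2444 (W = 9049 - 11493 = -2444)
√(-W + 5324) = √(-1*(-2444) + 5324) = √(2444 + 5324) = √7768 = 2*√1942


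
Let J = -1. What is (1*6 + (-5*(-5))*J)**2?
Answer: 361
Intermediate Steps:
(1*6 + (-5*(-5))*J)**2 = (1*6 - 5*(-5)*(-1))**2 = (6 + 25*(-1))**2 = (6 - 25)**2 = (-19)**2 = 361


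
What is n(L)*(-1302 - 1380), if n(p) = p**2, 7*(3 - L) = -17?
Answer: -3872808/49 ≈ -79037.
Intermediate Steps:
L = 38/7 (L = 3 - 1/7*(-17) = 3 + 17/7 = 38/7 ≈ 5.4286)
n(L)*(-1302 - 1380) = (38/7)**2*(-1302 - 1380) = (1444/49)*(-2682) = -3872808/49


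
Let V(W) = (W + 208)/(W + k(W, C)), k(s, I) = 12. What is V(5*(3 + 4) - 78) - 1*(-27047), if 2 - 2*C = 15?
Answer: 838292/31 ≈ 27042.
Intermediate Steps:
C = -13/2 (C = 1 - ½*15 = 1 - 15/2 = -13/2 ≈ -6.5000)
V(W) = (208 + W)/(12 + W) (V(W) = (W + 208)/(W + 12) = (208 + W)/(12 + W))
V(5*(3 + 4) - 78) - 1*(-27047) = (208 + (5*(3 + 4) - 78))/(12 + (5*(3 + 4) - 78)) - 1*(-27047) = (208 + (5*7 - 78))/(12 + (5*7 - 78)) + 27047 = (208 + (35 - 78))/(12 + (35 - 78)) + 27047 = (208 - 43)/(12 - 43) + 27047 = 165/(-31) + 27047 = -1/31*165 + 27047 = -165/31 + 27047 = 838292/31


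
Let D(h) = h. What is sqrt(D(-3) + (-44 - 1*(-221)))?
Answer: sqrt(174) ≈ 13.191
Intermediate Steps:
sqrt(D(-3) + (-44 - 1*(-221))) = sqrt(-3 + (-44 - 1*(-221))) = sqrt(-3 + (-44 + 221)) = sqrt(-3 + 177) = sqrt(174)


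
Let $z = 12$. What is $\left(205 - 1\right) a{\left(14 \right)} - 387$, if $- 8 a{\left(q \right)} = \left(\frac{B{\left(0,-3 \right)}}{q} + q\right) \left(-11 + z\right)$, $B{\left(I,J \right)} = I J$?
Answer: $-744$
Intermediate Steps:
$a{\left(q \right)} = - \frac{q}{8}$ ($a{\left(q \right)} = - \frac{\left(\frac{0 \left(-3\right)}{q} + q\right) \left(-11 + 12\right)}{8} = - \frac{\left(\frac{0}{q} + q\right) 1}{8} = - \frac{\left(0 + q\right) 1}{8} = - \frac{q 1}{8} = - \frac{q}{8}$)
$\left(205 - 1\right) a{\left(14 \right)} - 387 = \left(205 - 1\right) \left(\left(- \frac{1}{8}\right) 14\right) - 387 = \left(205 - 1\right) \left(- \frac{7}{4}\right) - 387 = 204 \left(- \frac{7}{4}\right) - 387 = -357 - 387 = -744$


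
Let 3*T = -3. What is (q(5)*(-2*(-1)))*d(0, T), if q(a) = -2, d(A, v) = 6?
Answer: -24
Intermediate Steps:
T = -1 (T = (1/3)*(-3) = -1)
(q(5)*(-2*(-1)))*d(0, T) = -(-4)*(-1)*6 = -2*2*6 = -4*6 = -24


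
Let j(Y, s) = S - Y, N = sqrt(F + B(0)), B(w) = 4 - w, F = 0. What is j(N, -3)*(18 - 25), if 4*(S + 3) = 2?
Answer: 63/2 ≈ 31.500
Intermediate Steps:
S = -5/2 (S = -3 + (1/4)*2 = -3 + 1/2 = -5/2 ≈ -2.5000)
N = 2 (N = sqrt(0 + (4 - 1*0)) = sqrt(0 + (4 + 0)) = sqrt(0 + 4) = sqrt(4) = 2)
j(Y, s) = -5/2 - Y
j(N, -3)*(18 - 25) = (-5/2 - 1*2)*(18 - 25) = (-5/2 - 2)*(-7) = -9/2*(-7) = 63/2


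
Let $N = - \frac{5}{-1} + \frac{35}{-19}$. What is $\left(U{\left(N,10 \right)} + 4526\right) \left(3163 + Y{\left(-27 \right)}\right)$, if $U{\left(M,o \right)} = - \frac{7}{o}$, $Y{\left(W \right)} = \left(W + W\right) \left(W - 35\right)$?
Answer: $\frac{294642283}{10} \approx 2.9464 \cdot 10^{7}$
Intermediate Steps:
$N = \frac{60}{19}$ ($N = \left(-5\right) \left(-1\right) + 35 \left(- \frac{1}{19}\right) = 5 - \frac{35}{19} = \frac{60}{19} \approx 3.1579$)
$Y{\left(W \right)} = 2 W \left(-35 + W\right)$
$\left(U{\left(N,10 \right)} + 4526\right) \left(3163 + Y{\left(-27 \right)}\right) = \left(- \frac{7}{10} + 4526\right) \left(3163 + 2 \left(-27\right) \left(-35 - 27\right)\right) = \left(\left(-7\right) \frac{1}{10} + 4526\right) \left(3163 + 2 \left(-27\right) \left(-62\right)\right) = \left(- \frac{7}{10} + 4526\right) \left(3163 + 3348\right) = \frac{45253}{10} \cdot 6511 = \frac{294642283}{10}$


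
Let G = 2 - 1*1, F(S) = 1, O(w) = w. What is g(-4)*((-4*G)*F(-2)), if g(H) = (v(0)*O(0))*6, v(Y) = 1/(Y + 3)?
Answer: 0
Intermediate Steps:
v(Y) = 1/(3 + Y)
G = 1 (G = 2 - 1 = 1)
g(H) = 0 (g(H) = (0/(3 + 0))*6 = (0/3)*6 = ((1/3)*0)*6 = 0*6 = 0)
g(-4)*((-4*G)*F(-2)) = 0*(-4*1*1) = 0*(-4*1) = 0*(-4) = 0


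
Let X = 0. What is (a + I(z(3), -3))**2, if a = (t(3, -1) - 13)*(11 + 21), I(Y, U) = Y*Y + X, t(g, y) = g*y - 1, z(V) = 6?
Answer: 258064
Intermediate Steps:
t(g, y) = -1 + g*y
I(Y, U) = Y**2 (I(Y, U) = Y*Y + 0 = Y**2 + 0 = Y**2)
a = -544 (a = ((-1 + 3*(-1)) - 13)*(11 + 21) = ((-1 - 3) - 13)*32 = (-4 - 13)*32 = -17*32 = -544)
(a + I(z(3), -3))**2 = (-544 + 6**2)**2 = (-544 + 36)**2 = (-508)**2 = 258064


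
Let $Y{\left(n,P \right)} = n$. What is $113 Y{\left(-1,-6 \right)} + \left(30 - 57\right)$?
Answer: $-140$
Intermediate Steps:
$113 Y{\left(-1,-6 \right)} + \left(30 - 57\right) = 113 \left(-1\right) + \left(30 - 57\right) = -113 - 27 = -140$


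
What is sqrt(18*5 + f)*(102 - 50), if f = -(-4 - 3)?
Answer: 52*sqrt(97) ≈ 512.14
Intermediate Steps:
f = 7 (f = -1*(-7) = 7)
sqrt(18*5 + f)*(102 - 50) = sqrt(18*5 + 7)*(102 - 50) = sqrt(90 + 7)*52 = sqrt(97)*52 = 52*sqrt(97)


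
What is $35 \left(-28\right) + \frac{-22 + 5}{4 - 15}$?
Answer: $- \frac{10763}{11} \approx -978.45$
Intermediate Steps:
$35 \left(-28\right) + \frac{-22 + 5}{4 - 15} = -980 - \frac{17}{-11} = -980 - - \frac{17}{11} = -980 + \frac{17}{11} = - \frac{10763}{11}$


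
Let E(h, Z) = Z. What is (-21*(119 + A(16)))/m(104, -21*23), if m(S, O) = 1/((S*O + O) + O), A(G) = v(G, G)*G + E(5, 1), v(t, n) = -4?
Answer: 60208848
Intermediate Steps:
A(G) = 1 - 4*G (A(G) = -4*G + 1 = 1 - 4*G)
m(S, O) = 1/(2*O + O*S) (m(S, O) = 1/((O*S + O) + O) = 1/((O + O*S) + O) = 1/(2*O + O*S))
(-21*(119 + A(16)))/m(104, -21*23) = (-21*(119 + (1 - 4*16)))/((1/(((-21*23))*(2 + 104)))) = (-21*(119 + (1 - 64)))/((1/(-483*106))) = (-21*(119 - 63))/((-1/483*1/106)) = (-21*56)/(-1/51198) = -1176*(-51198) = 60208848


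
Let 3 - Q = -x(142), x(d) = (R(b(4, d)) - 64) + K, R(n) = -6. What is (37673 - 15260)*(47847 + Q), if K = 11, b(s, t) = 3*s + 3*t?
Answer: 1071139683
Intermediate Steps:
x(d) = -59 (x(d) = (-6 - 64) + 11 = -70 + 11 = -59)
Q = -56 (Q = 3 - (-1)*(-59) = 3 - 1*59 = 3 - 59 = -56)
(37673 - 15260)*(47847 + Q) = (37673 - 15260)*(47847 - 56) = 22413*47791 = 1071139683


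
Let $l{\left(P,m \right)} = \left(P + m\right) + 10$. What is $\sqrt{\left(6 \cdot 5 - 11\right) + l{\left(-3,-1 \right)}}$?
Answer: $5$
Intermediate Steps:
$l{\left(P,m \right)} = 10 + P + m$
$\sqrt{\left(6 \cdot 5 - 11\right) + l{\left(-3,-1 \right)}} = \sqrt{\left(6 \cdot 5 - 11\right) - -6} = \sqrt{\left(30 - 11\right) + 6} = \sqrt{19 + 6} = \sqrt{25} = 5$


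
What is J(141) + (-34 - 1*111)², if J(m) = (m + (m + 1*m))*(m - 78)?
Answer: 47674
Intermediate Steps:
J(m) = 3*m*(-78 + m) (J(m) = (m + (m + m))*(-78 + m) = (m + 2*m)*(-78 + m) = (3*m)*(-78 + m) = 3*m*(-78 + m))
J(141) + (-34 - 1*111)² = 3*141*(-78 + 141) + (-34 - 1*111)² = 3*141*63 + (-34 - 111)² = 26649 + (-145)² = 26649 + 21025 = 47674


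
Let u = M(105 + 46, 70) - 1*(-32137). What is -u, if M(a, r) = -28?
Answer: -32109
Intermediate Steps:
u = 32109 (u = -28 - 1*(-32137) = -28 + 32137 = 32109)
-u = -1*32109 = -32109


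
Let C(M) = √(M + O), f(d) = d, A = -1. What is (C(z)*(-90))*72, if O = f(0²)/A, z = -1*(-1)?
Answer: -6480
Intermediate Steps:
z = 1
O = 0 (O = 0²/(-1) = 0*(-1) = 0)
C(M) = √M (C(M) = √(M + 0) = √M)
(C(z)*(-90))*72 = (√1*(-90))*72 = (1*(-90))*72 = -90*72 = -6480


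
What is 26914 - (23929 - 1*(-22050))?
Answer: -19065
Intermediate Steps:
26914 - (23929 - 1*(-22050)) = 26914 - (23929 + 22050) = 26914 - 1*45979 = 26914 - 45979 = -19065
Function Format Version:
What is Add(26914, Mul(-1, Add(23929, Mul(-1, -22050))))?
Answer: -19065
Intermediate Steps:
Add(26914, Mul(-1, Add(23929, Mul(-1, -22050)))) = Add(26914, Mul(-1, Add(23929, 22050))) = Add(26914, Mul(-1, 45979)) = Add(26914, -45979) = -19065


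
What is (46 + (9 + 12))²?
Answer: 4489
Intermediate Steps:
(46 + (9 + 12))² = (46 + 21)² = 67² = 4489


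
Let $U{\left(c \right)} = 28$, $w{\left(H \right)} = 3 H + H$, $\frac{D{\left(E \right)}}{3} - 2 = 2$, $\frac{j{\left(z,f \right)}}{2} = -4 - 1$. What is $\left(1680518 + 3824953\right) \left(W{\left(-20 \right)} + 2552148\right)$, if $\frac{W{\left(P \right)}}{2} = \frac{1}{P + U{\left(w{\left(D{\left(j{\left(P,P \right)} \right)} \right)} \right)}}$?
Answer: $\frac{56203112712303}{4} \approx 1.4051 \cdot 10^{13}$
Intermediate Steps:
$j{\left(z,f \right)} = -10$ ($j{\left(z,f \right)} = 2 \left(-4 - 1\right) = 2 \left(-5\right) = -10$)
$D{\left(E \right)} = 12$ ($D{\left(E \right)} = 6 + 3 \cdot 2 = 6 + 6 = 12$)
$w{\left(H \right)} = 4 H$
$W{\left(P \right)} = \frac{2}{28 + P}$ ($W{\left(P \right)} = \frac{2}{P + 28} = \frac{2}{28 + P}$)
$\left(1680518 + 3824953\right) \left(W{\left(-20 \right)} + 2552148\right) = \left(1680518 + 3824953\right) \left(\frac{2}{28 - 20} + 2552148\right) = 5505471 \left(\frac{2}{8} + 2552148\right) = 5505471 \left(2 \cdot \frac{1}{8} + 2552148\right) = 5505471 \left(\frac{1}{4} + 2552148\right) = 5505471 \cdot \frac{10208593}{4} = \frac{56203112712303}{4}$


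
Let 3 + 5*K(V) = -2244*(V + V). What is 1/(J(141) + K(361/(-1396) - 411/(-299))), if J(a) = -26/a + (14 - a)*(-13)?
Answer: 73567455/47708981068 ≈ 0.0015420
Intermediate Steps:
K(V) = -⅗ - 4488*V/5 (K(V) = -⅗ + (-2244*(V + V))/5 = -⅗ + (-4488*V)/5 = -⅗ - 4488*V/5)
J(a) = -182 - 26/a + 13*a (J(a) = -26/a + (-182 + 13*a) = -182 - 26/a + 13*a)
1/(J(141) + K(361/(-1396) - 411/(-299))) = 1/((-182 - 26/141 + 13*141) + (-⅗ - 4488*(361/(-1396) - 411/(-299))/5)) = 1/((-182 - 26*1/141 + 1833) + (-⅗ - 4488*(361*(-1/1396) - 411*(-1/299))/5)) = 1/((-182 - 26/141 + 1833) + (-⅗ - 4488*(-361/1396 + 411/299)/5)) = 1/(232765/141 + (-⅗ - 4488/5*465817/417404)) = 1/(232765/141 + (-⅗ - 522646674/521755)) = 1/(232765/141 - 522959727/521755) = 1/(47708981068/73567455) = 73567455/47708981068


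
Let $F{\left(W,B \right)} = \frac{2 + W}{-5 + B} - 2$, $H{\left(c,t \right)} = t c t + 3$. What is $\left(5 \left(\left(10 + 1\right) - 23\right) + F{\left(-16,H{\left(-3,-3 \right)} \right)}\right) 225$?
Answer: $- \frac{401400}{29} \approx -13841.0$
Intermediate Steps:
$H{\left(c,t \right)} = 3 + c t^{2}$ ($H{\left(c,t \right)} = c t t + 3 = c t^{2} + 3 = 3 + c t^{2}$)
$F{\left(W,B \right)} = -2 + \frac{2 + W}{-5 + B}$ ($F{\left(W,B \right)} = \frac{2 + W}{-5 + B} - 2 = -2 + \frac{2 + W}{-5 + B}$)
$\left(5 \left(\left(10 + 1\right) - 23\right) + F{\left(-16,H{\left(-3,-3 \right)} \right)}\right) 225 = \left(5 \left(\left(10 + 1\right) - 23\right) + \frac{12 - 16 - 2 \left(3 - 3 \left(-3\right)^{2}\right)}{-5 + \left(3 - 3 \left(-3\right)^{2}\right)}\right) 225 = \left(5 \left(11 - 23\right) + \frac{12 - 16 - 2 \left(3 - 27\right)}{-5 + \left(3 - 27\right)}\right) 225 = \left(5 \left(-12\right) + \frac{12 - 16 - 2 \left(3 - 27\right)}{-5 + \left(3 - 27\right)}\right) 225 = \left(-60 + \frac{12 - 16 - -48}{-5 - 24}\right) 225 = \left(-60 + \frac{12 - 16 + 48}{-29}\right) 225 = \left(-60 - \frac{44}{29}\right) 225 = \left(- \frac{1784}{29}\right) 225 = - \frac{401400}{29}$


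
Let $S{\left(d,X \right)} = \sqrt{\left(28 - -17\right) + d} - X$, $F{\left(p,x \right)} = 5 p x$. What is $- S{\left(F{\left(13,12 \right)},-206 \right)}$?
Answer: $-206 - 5 \sqrt{33} \approx -234.72$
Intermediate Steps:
$F{\left(p,x \right)} = 5 p x$
$S{\left(d,X \right)} = \sqrt{45 + d} - X$ ($S{\left(d,X \right)} = \sqrt{\left(28 + 17\right) + d} - X = \sqrt{45 + d} - X$)
$- S{\left(F{\left(13,12 \right)},-206 \right)} = - (\sqrt{45 + 5 \cdot 13 \cdot 12} - -206) = - (\sqrt{45 + 780} + 206) = - (\sqrt{825} + 206) = - (5 \sqrt{33} + 206) = - (206 + 5 \sqrt{33}) = -206 - 5 \sqrt{33}$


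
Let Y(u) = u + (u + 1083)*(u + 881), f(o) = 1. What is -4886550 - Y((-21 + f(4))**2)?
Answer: -6786673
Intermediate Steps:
Y(u) = u + (881 + u)*(1083 + u) (Y(u) = u + (1083 + u)*(881 + u) = u + (881 + u)*(1083 + u))
-4886550 - Y((-21 + f(4))**2) = -4886550 - (954123 + ((-21 + 1)**2)**2 + 1965*(-21 + 1)**2) = -4886550 - (954123 + ((-20)**2)**2 + 1965*(-20)**2) = -4886550 - (954123 + 400**2 + 1965*400) = -4886550 - (954123 + 160000 + 786000) = -4886550 - 1*1900123 = -4886550 - 1900123 = -6786673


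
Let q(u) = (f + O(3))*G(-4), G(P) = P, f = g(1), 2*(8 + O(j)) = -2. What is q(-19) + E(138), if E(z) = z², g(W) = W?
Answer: 19076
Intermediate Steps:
O(j) = -9 (O(j) = -8 + (½)*(-2) = -8 - 1 = -9)
f = 1
q(u) = 32 (q(u) = (1 - 9)*(-4) = -8*(-4) = 32)
q(-19) + E(138) = 32 + 138² = 32 + 19044 = 19076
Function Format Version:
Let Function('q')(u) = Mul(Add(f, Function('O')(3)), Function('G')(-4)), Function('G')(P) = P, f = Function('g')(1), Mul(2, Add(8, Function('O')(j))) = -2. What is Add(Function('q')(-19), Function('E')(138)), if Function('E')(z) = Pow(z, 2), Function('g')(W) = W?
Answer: 19076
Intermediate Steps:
Function('O')(j) = -9 (Function('O')(j) = Add(-8, Mul(Rational(1, 2), -2)) = Add(-8, -1) = -9)
f = 1
Function('q')(u) = 32 (Function('q')(u) = Mul(Add(1, -9), -4) = Mul(-8, -4) = 32)
Add(Function('q')(-19), Function('E')(138)) = Add(32, Pow(138, 2)) = Add(32, 19044) = 19076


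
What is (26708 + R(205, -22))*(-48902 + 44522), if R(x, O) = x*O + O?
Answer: -97130880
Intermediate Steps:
R(x, O) = O + O*x (R(x, O) = O*x + O = O + O*x)
(26708 + R(205, -22))*(-48902 + 44522) = (26708 - 22*(1 + 205))*(-48902 + 44522) = (26708 - 22*206)*(-4380) = (26708 - 4532)*(-4380) = 22176*(-4380) = -97130880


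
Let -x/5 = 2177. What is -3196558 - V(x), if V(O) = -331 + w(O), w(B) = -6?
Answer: -3196221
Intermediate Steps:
x = -10885 (x = -5*2177 = -10885)
V(O) = -337 (V(O) = -331 - 6 = -337)
-3196558 - V(x) = -3196558 - 1*(-337) = -3196558 + 337 = -3196221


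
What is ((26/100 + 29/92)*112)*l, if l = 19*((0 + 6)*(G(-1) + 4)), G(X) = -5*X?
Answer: 38007144/575 ≈ 66099.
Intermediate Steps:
l = 1026 (l = 19*((0 + 6)*(-5*(-1) + 4)) = 19*(6*(5 + 4)) = 19*(6*9) = 19*54 = 1026)
((26/100 + 29/92)*112)*l = ((26/100 + 29/92)*112)*1026 = ((26*(1/100) + 29*(1/92))*112)*1026 = ((13/50 + 29/92)*112)*1026 = ((1323/2300)*112)*1026 = (37044/575)*1026 = 38007144/575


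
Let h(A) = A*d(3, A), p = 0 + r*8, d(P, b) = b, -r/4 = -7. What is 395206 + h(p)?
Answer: 445382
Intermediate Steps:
r = 28 (r = -4*(-7) = 28)
p = 224 (p = 0 + 28*8 = 0 + 224 = 224)
h(A) = A² (h(A) = A*A = A²)
395206 + h(p) = 395206 + 224² = 395206 + 50176 = 445382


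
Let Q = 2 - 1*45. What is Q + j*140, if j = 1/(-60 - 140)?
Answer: -437/10 ≈ -43.700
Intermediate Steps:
Q = -43 (Q = 2 - 45 = -43)
j = -1/200 (j = 1/(-200) = -1/200 ≈ -0.0050000)
Q + j*140 = -43 - 1/200*140 = -43 - 7/10 = -437/10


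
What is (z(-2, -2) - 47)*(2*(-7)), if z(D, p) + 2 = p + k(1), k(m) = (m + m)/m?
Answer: 686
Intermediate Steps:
k(m) = 2 (k(m) = (2*m)/m = 2)
z(D, p) = p (z(D, p) = -2 + (p + 2) = -2 + (2 + p) = p)
(z(-2, -2) - 47)*(2*(-7)) = (-2 - 47)*(2*(-7)) = -49*(-14) = 686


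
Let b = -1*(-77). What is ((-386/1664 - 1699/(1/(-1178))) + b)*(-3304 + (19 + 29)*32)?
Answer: -28309198575/8 ≈ -3.5386e+9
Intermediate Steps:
b = 77
((-386/1664 - 1699/(1/(-1178))) + b)*(-3304 + (19 + 29)*32) = ((-386/1664 - 1699/(1/(-1178))) + 77)*(-3304 + (19 + 29)*32) = ((-386*1/1664 - 1699/(-1/1178)) + 77)*(-3304 + 48*32) = ((-193/832 - 1699*(-1178)) + 77)*(-3304 + 1536) = ((-193/832 + 2001422) + 77)*(-1768) = (1665182911/832 + 77)*(-1768) = (1665246975/832)*(-1768) = -28309198575/8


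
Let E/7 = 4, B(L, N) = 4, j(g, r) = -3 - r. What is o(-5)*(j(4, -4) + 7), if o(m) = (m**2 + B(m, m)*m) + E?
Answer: 264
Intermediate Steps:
E = 28 (E = 7*4 = 28)
o(m) = 28 + m**2 + 4*m (o(m) = (m**2 + 4*m) + 28 = 28 + m**2 + 4*m)
o(-5)*(j(4, -4) + 7) = (28 + (-5)**2 + 4*(-5))*((-3 - 1*(-4)) + 7) = (28 + 25 - 20)*((-3 + 4) + 7) = 33*(1 + 7) = 33*8 = 264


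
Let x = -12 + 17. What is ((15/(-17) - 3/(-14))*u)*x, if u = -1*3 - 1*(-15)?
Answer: -4770/119 ≈ -40.084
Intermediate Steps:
x = 5
u = 12 (u = -3 + 15 = 12)
((15/(-17) - 3/(-14))*u)*x = ((15/(-17) - 3/(-14))*12)*5 = ((15*(-1/17) - 3*(-1/14))*12)*5 = ((-15/17 + 3/14)*12)*5 = -159/238*12*5 = -954/119*5 = -4770/119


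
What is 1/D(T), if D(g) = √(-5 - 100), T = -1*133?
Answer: -I*√105/105 ≈ -0.09759*I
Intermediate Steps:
T = -133
D(g) = I*√105 (D(g) = √(-105) = I*√105)
1/D(T) = 1/(I*√105) = -I*√105/105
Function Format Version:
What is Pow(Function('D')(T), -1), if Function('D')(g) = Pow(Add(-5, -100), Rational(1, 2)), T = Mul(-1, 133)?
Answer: Mul(Rational(-1, 105), I, Pow(105, Rational(1, 2))) ≈ Mul(-0.097590, I)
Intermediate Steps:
T = -133
Function('D')(g) = Mul(I, Pow(105, Rational(1, 2))) (Function('D')(g) = Pow(-105, Rational(1, 2)) = Mul(I, Pow(105, Rational(1, 2))))
Pow(Function('D')(T), -1) = Pow(Mul(I, Pow(105, Rational(1, 2))), -1) = Mul(Rational(-1, 105), I, Pow(105, Rational(1, 2)))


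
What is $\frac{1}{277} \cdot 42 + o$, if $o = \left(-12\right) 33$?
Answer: $- \frac{109650}{277} \approx -395.85$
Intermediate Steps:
$o = -396$
$\frac{1}{277} \cdot 42 + o = \frac{1}{277} \cdot 42 - 396 = \frac{42}{277} - 396 = - \frac{109650}{277}$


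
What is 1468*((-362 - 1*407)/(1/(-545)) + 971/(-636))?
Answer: 97823779903/159 ≈ 6.1524e+8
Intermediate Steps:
1468*((-362 - 1*407)/(1/(-545)) + 971/(-636)) = 1468*((-362 - 407)/(-1/545) + 971*(-1/636)) = 1468*(-769*(-545) - 971/636) = 1468*(419105 - 971/636) = 1468*(266549809/636) = 97823779903/159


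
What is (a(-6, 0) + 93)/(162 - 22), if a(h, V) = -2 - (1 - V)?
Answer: 9/14 ≈ 0.64286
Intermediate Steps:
a(h, V) = -3 + V (a(h, V) = -2 + (-1 + V) = -3 + V)
(a(-6, 0) + 93)/(162 - 22) = ((-3 + 0) + 93)/(162 - 22) = (-3 + 93)/140 = 90*(1/140) = 9/14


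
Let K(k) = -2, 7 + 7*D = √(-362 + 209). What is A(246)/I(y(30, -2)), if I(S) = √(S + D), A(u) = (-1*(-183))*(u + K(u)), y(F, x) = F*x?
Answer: 44652*√7/√(-427 + 3*I*√17) ≈ 82.763 - 5715.3*I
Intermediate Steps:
D = -1 + 3*I*√17/7 (D = -1 + √(-362 + 209)/7 = -1 + √(-153)/7 = -1 + (3*I*√17)/7 = -1 + 3*I*√17/7 ≈ -1.0 + 1.767*I)
A(u) = -366 + 183*u (A(u) = (-1*(-183))*(u - 2) = 183*(-2 + u) = -366 + 183*u)
I(S) = √(-1 + S + 3*I*√17/7) (I(S) = √(S + (-1 + 3*I*√17/7)) = √(-1 + S + 3*I*√17/7))
A(246)/I(y(30, -2)) = (-366 + 183*246)/((√(-49 + 49*(30*(-2)) + 21*I*√17)/7)) = (-366 + 45018)/((√(-49 + 49*(-60) + 21*I*√17)/7)) = 44652/((√(-49 - 2940 + 21*I*√17)/7)) = 44652/((√(-2989 + 21*I*√17)/7)) = 44652*(7/√(-2989 + 21*I*√17)) = 312564/√(-2989 + 21*I*√17)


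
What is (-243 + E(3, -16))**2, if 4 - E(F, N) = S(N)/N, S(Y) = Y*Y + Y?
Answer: 50176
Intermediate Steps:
S(Y) = Y + Y**2 (S(Y) = Y**2 + Y = Y + Y**2)
E(F, N) = 3 - N (E(F, N) = 4 - N*(1 + N)/N = 4 - (1 + N) = 4 + (-1 - N) = 3 - N)
(-243 + E(3, -16))**2 = (-243 + (3 - 1*(-16)))**2 = (-243 + (3 + 16))**2 = (-243 + 19)**2 = (-224)**2 = 50176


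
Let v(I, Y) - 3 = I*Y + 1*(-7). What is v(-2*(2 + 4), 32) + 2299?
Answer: 1911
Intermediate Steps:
v(I, Y) = -4 + I*Y (v(I, Y) = 3 + (I*Y + 1*(-7)) = 3 + (I*Y - 7) = 3 + (-7 + I*Y) = -4 + I*Y)
v(-2*(2 + 4), 32) + 2299 = (-4 - 2*(2 + 4)*32) + 2299 = (-4 - 2*6*32) + 2299 = (-4 - 12*32) + 2299 = (-4 - 384) + 2299 = -388 + 2299 = 1911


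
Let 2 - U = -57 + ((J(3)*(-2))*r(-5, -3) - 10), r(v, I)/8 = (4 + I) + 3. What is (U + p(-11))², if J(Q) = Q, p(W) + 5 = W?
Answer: 60025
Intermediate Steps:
p(W) = -5 + W
r(v, I) = 56 + 8*I (r(v, I) = 8*((4 + I) + 3) = 8*(7 + I) = 56 + 8*I)
U = 261 (U = 2 - (-57 + ((3*(-2))*(56 + 8*(-3)) - 10)) = 2 - (-57 + (-6*(56 - 24) - 10)) = 2 - (-57 + (-6*32 - 10)) = 2 - (-57 + (-192 - 10)) = 2 - (-57 - 202) = 2 - 1*(-259) = 2 + 259 = 261)
(U + p(-11))² = (261 + (-5 - 11))² = (261 - 16)² = 245² = 60025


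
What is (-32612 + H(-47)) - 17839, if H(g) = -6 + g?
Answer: -50504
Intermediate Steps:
(-32612 + H(-47)) - 17839 = (-32612 + (-6 - 47)) - 17839 = (-32612 - 53) - 17839 = -32665 - 17839 = -50504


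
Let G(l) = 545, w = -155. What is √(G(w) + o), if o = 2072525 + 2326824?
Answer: √4399894 ≈ 2097.6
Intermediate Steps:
o = 4399349
√(G(w) + o) = √(545 + 4399349) = √4399894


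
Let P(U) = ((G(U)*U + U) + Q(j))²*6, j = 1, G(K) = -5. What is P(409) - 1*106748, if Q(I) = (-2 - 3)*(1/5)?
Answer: 15971866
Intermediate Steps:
Q(I) = -1 (Q(I) = -5/5 = -5*⅕ = -1)
P(U) = 6*(-1 - 4*U)² (P(U) = ((-5*U + U) - 1)²*6 = (-4*U - 1)²*6 = (-1 - 4*U)²*6 = 6*(-1 - 4*U)²)
P(409) - 1*106748 = 6*(1 + 4*409)² - 1*106748 = 6*(1 + 1636)² - 106748 = 6*1637² - 106748 = 6*2679769 - 106748 = 16078614 - 106748 = 15971866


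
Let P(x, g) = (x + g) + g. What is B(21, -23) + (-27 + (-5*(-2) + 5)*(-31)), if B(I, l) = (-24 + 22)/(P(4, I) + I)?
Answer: -32966/67 ≈ -492.03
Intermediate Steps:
P(x, g) = x + 2*g (P(x, g) = (g + x) + g = x + 2*g)
B(I, l) = -2/(4 + 3*I) (B(I, l) = (-24 + 22)/((4 + 2*I) + I) = -2/(4 + 3*I))
B(21, -23) + (-27 + (-5*(-2) + 5)*(-31)) = -2/(4 + 3*21) + (-27 + (-5*(-2) + 5)*(-31)) = -2/(4 + 63) + (-27 + (10 + 5)*(-31)) = -2/67 + (-27 + 15*(-31)) = -2*1/67 + (-27 - 465) = -2/67 - 492 = -32966/67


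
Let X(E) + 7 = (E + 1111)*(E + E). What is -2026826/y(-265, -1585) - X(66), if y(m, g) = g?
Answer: -244214019/1585 ≈ -1.5408e+5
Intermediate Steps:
X(E) = -7 + 2*E*(1111 + E) (X(E) = -7 + (E + 1111)*(E + E) = -7 + (1111 + E)*(2*E) = -7 + 2*E*(1111 + E))
-2026826/y(-265, -1585) - X(66) = -2026826/(-1585) - (-7 + 2*66² + 2222*66) = -2026826*(-1/1585) - (-7 + 2*4356 + 146652) = 2026826/1585 - (-7 + 8712 + 146652) = 2026826/1585 - 1*155357 = 2026826/1585 - 155357 = -244214019/1585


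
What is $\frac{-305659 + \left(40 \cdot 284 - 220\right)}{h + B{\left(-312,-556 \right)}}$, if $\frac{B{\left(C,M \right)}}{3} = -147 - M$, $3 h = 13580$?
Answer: $- \frac{883557}{17261} \approx -51.188$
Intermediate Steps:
$h = \frac{13580}{3}$ ($h = \frac{1}{3} \cdot 13580 = \frac{13580}{3} \approx 4526.7$)
$B{\left(C,M \right)} = -441 - 3 M$ ($B{\left(C,M \right)} = 3 \left(-147 - M\right) = -441 - 3 M$)
$\frac{-305659 + \left(40 \cdot 284 - 220\right)}{h + B{\left(-312,-556 \right)}} = \frac{-305659 + \left(40 \cdot 284 - 220\right)}{\frac{13580}{3} - -1227} = \frac{-305659 + \left(11360 - 220\right)}{\frac{13580}{3} + \left(-441 + 1668\right)} = \frac{-305659 + 11140}{\frac{13580}{3} + 1227} = - \frac{294519}{\frac{17261}{3}} = \left(-294519\right) \frac{3}{17261} = - \frac{883557}{17261}$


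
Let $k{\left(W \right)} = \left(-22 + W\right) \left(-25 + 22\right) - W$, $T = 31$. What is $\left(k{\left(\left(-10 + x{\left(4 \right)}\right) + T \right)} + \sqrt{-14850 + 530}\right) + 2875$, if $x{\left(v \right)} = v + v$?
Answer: $2825 + 4 i \sqrt{895} \approx 2825.0 + 119.67 i$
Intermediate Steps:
$x{\left(v \right)} = 2 v$
$k{\left(W \right)} = 66 - 4 W$ ($k{\left(W \right)} = \left(-22 + W\right) \left(-3\right) - W = \left(66 - 3 W\right) - W = 66 - 4 W$)
$\left(k{\left(\left(-10 + x{\left(4 \right)}\right) + T \right)} + \sqrt{-14850 + 530}\right) + 2875 = \left(\left(66 - 4 \left(\left(-10 + 2 \cdot 4\right) + 31\right)\right) + \sqrt{-14850 + 530}\right) + 2875 = \left(\left(66 - 4 \left(\left(-10 + 8\right) + 31\right)\right) + \sqrt{-14320}\right) + 2875 = \left(\left(66 - 4 \left(-2 + 31\right)\right) + 4 i \sqrt{895}\right) + 2875 = \left(\left(66 - 116\right) + 4 i \sqrt{895}\right) + 2875 = \left(-50 + 4 i \sqrt{895}\right) + 2875 = 2825 + 4 i \sqrt{895}$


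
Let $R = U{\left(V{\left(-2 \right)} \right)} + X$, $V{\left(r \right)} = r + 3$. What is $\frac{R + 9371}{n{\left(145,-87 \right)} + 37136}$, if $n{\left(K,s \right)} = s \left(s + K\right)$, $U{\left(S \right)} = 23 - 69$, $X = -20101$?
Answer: $- \frac{5388}{16045} \approx -0.33581$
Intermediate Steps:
$V{\left(r \right)} = 3 + r$
$U{\left(S \right)} = -46$
$R = -20147$ ($R = -46 - 20101 = -20147$)
$n{\left(K,s \right)} = s \left(K + s\right)$
$\frac{R + 9371}{n{\left(145,-87 \right)} + 37136} = \frac{-20147 + 9371}{- 87 \left(145 - 87\right) + 37136} = - \frac{10776}{\left(-87\right) 58 + 37136} = - \frac{10776}{-5046 + 37136} = - \frac{10776}{32090} = \left(-10776\right) \frac{1}{32090} = - \frac{5388}{16045}$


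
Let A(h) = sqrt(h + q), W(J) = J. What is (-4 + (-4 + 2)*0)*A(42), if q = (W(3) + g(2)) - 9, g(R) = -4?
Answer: -16*sqrt(2) ≈ -22.627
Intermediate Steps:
q = -10 (q = (3 - 4) - 9 = -1 - 9 = -10)
A(h) = sqrt(-10 + h) (A(h) = sqrt(h - 10) = sqrt(-10 + h))
(-4 + (-4 + 2)*0)*A(42) = (-4 + (-4 + 2)*0)*sqrt(-10 + 42) = (-4 - 2*0)*sqrt(32) = (-4 + 0)*(4*sqrt(2)) = -16*sqrt(2)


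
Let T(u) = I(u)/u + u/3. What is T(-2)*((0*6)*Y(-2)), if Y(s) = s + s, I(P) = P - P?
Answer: 0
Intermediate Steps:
I(P) = 0
Y(s) = 2*s
T(u) = u/3 (T(u) = 0/u + u/3 = 0 + u*(⅓) = 0 + u/3 = u/3)
T(-2)*((0*6)*Y(-2)) = ((⅓)*(-2))*((0*6)*(2*(-2))) = -0*(-4) = -⅔*0 = 0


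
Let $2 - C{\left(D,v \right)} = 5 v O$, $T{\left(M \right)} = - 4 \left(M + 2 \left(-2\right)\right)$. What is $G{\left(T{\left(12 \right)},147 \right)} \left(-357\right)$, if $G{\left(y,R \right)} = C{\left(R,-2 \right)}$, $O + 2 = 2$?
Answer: $-714$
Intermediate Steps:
$O = 0$ ($O = -2 + 2 = 0$)
$T{\left(M \right)} = 16 - 4 M$ ($T{\left(M \right)} = - 4 \left(M - 4\right) = - 4 \left(-4 + M\right) = 16 - 4 M$)
$C{\left(D,v \right)} = 2$ ($C{\left(D,v \right)} = 2 - 5 v 0 = 2 - 0 = 2 + 0 = 2$)
$G{\left(y,R \right)} = 2$
$G{\left(T{\left(12 \right)},147 \right)} \left(-357\right) = 2 \left(-357\right) = -714$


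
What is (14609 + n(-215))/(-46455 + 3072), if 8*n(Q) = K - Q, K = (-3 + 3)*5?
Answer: -39029/115688 ≈ -0.33736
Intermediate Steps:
K = 0 (K = 0*5 = 0)
n(Q) = -Q/8 (n(Q) = (0 - Q)/8 = (-Q)/8 = -Q/8)
(14609 + n(-215))/(-46455 + 3072) = (14609 - ⅛*(-215))/(-46455 + 3072) = (14609 + 215/8)/(-43383) = (117087/8)*(-1/43383) = -39029/115688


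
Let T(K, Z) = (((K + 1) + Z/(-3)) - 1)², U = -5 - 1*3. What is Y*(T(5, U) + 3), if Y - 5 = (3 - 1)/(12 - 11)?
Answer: 3892/9 ≈ 432.44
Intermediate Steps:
U = -8 (U = -5 - 3 = -8)
Y = 7 (Y = 5 + (3 - 1)/(12 - 11) = 5 + 2/1 = 5 + 2*1 = 5 + 2 = 7)
T(K, Z) = (K - Z/3)² (T(K, Z) = (((1 + K) + Z*(-⅓)) - 1)² = (((1 + K) - Z/3) - 1)² = ((1 + K - Z/3) - 1)² = (K - Z/3)²)
Y*(T(5, U) + 3) = 7*((-1*(-8) + 3*5)²/9 + 3) = 7*((8 + 15)²/9 + 3) = 7*((⅑)*23² + 3) = 7*((⅑)*529 + 3) = 7*(529/9 + 3) = 7*(556/9) = 3892/9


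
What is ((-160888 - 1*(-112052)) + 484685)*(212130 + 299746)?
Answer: 223100642724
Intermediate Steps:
((-160888 - 1*(-112052)) + 484685)*(212130 + 299746) = ((-160888 + 112052) + 484685)*511876 = (-48836 + 484685)*511876 = 435849*511876 = 223100642724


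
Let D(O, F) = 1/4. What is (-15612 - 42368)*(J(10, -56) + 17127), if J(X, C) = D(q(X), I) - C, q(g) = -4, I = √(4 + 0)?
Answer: -996284835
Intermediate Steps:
I = 2 (I = √4 = 2)
D(O, F) = ¼
J(X, C) = ¼ - C
(-15612 - 42368)*(J(10, -56) + 17127) = (-15612 - 42368)*((¼ - 1*(-56)) + 17127) = -57980*((¼ + 56) + 17127) = -57980*(225/4 + 17127) = -57980*68733/4 = -996284835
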